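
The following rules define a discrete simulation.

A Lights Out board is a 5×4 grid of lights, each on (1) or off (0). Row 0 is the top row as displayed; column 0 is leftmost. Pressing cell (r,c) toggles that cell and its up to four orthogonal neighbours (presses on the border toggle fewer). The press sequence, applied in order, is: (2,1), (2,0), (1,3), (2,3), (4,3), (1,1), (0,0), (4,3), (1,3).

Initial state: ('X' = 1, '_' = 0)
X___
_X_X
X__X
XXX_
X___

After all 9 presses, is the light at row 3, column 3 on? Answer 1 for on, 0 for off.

1

k=0  X___
_X_X
X__X
XXX_
X___
k=1  X___
___X
_XXX
X_X_
X___
k=2  X___
X__X
X_XX
__X_
X___
k=3  X__X
X_X_
X_X_
__X_
X___
k=4  X__X
X_XX
X__X
__XX
X___
k=5  X__X
X_XX
X__X
__X_
X_XX
k=6  XX_X
_X_X
XX_X
__X_
X_XX
k=7  ___X
XX_X
XX_X
__X_
X_XX
k=8  ___X
XX_X
XX_X
__XX
X___
k=9  ____
XXX_
XX__
__XX
X___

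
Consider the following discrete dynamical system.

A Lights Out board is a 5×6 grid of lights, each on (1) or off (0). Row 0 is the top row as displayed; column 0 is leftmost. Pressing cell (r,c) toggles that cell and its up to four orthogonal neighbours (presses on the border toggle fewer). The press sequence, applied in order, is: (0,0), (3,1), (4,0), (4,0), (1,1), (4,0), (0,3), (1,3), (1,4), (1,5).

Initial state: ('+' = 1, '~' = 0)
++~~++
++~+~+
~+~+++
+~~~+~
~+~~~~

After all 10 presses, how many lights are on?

0) ++~~++
++~+~+
~+~+++
+~~~+~
~+~~~~
1) ~~~~++
~+~+~+
~+~+++
+~~~+~
~+~~~~
2) ~~~~++
~+~+~+
~~~+++
~++~+~
~~~~~~
3) ~~~~++
~+~+~+
~~~+++
+++~+~
++~~~~
4) ~~~~++
~+~+~+
~~~+++
~++~+~
~~~~~~
5) ~+~~++
+~++~+
~+~+++
~++~+~
~~~~~~
6) ~+~~++
+~++~+
~+~+++
+++~+~
++~~~~
7) ~+++~+
+~+~~+
~+~+++
+++~+~
++~~~~
8) ~++~~+
+~~+++
~+~~++
+++~+~
++~~~~
9) ~++~++
+~~~~~
~+~~~+
+++~+~
++~~~~
10) ~++~+~
+~~~++
~+~~~~
+++~+~
++~~~~

13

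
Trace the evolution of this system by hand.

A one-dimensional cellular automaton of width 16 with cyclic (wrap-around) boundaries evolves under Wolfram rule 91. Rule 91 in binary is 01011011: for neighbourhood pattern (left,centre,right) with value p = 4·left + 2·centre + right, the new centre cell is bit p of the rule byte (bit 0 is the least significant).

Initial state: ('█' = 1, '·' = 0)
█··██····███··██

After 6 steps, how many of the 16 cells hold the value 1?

[0] █··██····███··██
[1] ██████████·████·
[2] █········█·█··█·
[3] ·████████···██··
[4] ██······████████
[5] ·████████·······
[6] ██······████████

10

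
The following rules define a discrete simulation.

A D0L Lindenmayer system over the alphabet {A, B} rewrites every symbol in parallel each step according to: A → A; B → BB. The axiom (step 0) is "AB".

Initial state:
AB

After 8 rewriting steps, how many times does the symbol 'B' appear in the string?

step 0: AB
step 1: ABB
step 2: ABBBB
step 3: ABBBBBBBB
step 4: ABBBBBBBBBBBBBBBB
step 5: ABBBBBBBBBBBBBBBBBBBBBBBBBBBBBBBB
step 6: ABBBBBBBBBBBBBBBBBBBBBBBBBBBBBBBBBBBBBBBBBBBBBBBBBBBBBBBBBBBBBBBB
step 7: ABBBBBBBBBBBBBBBBBBBBBBBBBBBBBBBBBBBBBBBBBBBBBBBBBBBBBBBBB…BBBBBBBBBBBBBBBBBBBBBBBBBBBBBBBBBBBBBBBBBBBBBBBBBBBBBBBBBB  (len 129)
step 8: ABBBBBBBBBBBBBBBBBBBBBBBBBBBBBBBBBBBBBBBBBBBBBBBBBBBBBBBBB…BBBBBBBBBBBBBBBBBBBBBBBBBBBBBBBBBBBBBBBBBBBBBBBBBBBBBBBBBB  (len 257)

256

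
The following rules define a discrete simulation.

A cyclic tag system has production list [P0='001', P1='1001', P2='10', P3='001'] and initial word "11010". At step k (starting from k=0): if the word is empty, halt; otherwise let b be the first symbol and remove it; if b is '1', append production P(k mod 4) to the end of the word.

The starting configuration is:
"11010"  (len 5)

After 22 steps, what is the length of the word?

11

[0] "11010"  (len 5)
[1] "1010001"  (len 7)
[2] "0100011001"  (len 10)
[3] "100011001"  (len 9)
[4] "00011001001"  (len 11)
[5] "0011001001"  (len 10)
[6] "011001001"  (len 9)
[7] "11001001"  (len 8)
[8] "1001001001"  (len 10)
[9] "001001001001"  (len 12)
[10] "01001001001"  (len 11)
[11] "1001001001"  (len 10)
[12] "001001001001"  (len 12)
[13] "01001001001"  (len 11)
[14] "1001001001"  (len 10)
[15] "00100100110"  (len 11)
[16] "0100100110"  (len 10)
[17] "100100110"  (len 9)
[18] "001001101001"  (len 12)
[19] "01001101001"  (len 11)
[20] "1001101001"  (len 10)
[21] "001101001001"  (len 12)
[22] "01101001001"  (len 11)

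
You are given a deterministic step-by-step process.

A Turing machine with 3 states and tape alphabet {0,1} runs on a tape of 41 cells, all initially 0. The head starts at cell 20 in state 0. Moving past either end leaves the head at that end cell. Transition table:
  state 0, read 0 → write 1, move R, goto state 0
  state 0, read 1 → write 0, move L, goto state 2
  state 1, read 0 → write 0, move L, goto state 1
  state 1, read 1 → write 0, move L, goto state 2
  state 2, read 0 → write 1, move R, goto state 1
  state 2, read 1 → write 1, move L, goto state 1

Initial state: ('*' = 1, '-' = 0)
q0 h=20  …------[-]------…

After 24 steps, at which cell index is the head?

37

gen 0: q0 h=20  …------[-]------…
gen 1: q0 h=21  …-----*[-]------…
gen 2: q0 h=22  …----**[-]------…
gen 3: q0 h=23  …---***[-]------…
gen 4: q0 h=24  …--****[-]------…
gen 5: q0 h=25  …-*****[-]------…
gen 6: q0 h=26  …******[-]------…
gen 7: q0 h=27  …******[-]------…
gen 8: q0 h=28  …******[-]------…
gen 9: q0 h=29  …******[-]------…
gen 10: q0 h=30  …******[-]------…
gen 11: q0 h=31  …******[-]------…
gen 12: q0 h=32  …******[-]------…
gen 13: q0 h=33  …******[-]------…
gen 14: q0 h=34  …******[-]------|
gen 15: q0 h=35  …******[-]-----|
gen 16: q0 h=36  …******[-]----|
gen 17: q0 h=37  …******[-]---|
gen 18: q0 h=38  …******[-]--|
gen 19: q0 h=39  …******[-]-|
gen 20: q0 h=40  …******[-]|
gen 21: q0 h=40  …******[*]|
gen 22: q2 h=39  …******[*]-|
gen 23: q1 h=38  …******[*]*-|
gen 24: q2 h=37  …******[*]-*-|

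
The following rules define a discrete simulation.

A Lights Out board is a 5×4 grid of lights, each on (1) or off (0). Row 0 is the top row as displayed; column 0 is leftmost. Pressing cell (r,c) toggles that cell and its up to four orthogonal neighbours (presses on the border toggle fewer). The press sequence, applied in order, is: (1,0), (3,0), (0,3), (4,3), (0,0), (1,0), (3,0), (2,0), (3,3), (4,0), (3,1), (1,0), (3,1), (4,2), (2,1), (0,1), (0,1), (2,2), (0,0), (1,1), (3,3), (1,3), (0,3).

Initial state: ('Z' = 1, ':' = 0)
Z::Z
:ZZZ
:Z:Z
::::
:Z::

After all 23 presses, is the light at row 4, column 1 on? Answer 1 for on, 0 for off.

1

gen 0: Z::Z
:ZZZ
:Z:Z
::::
:Z::
gen 1: :::Z
Z:ZZ
ZZ:Z
::::
:Z::
gen 2: :::Z
Z:ZZ
:Z:Z
ZZ::
ZZ::
gen 3: ::Z:
Z:Z:
:Z:Z
ZZ::
ZZ::
gen 4: ::Z:
Z:Z:
:Z:Z
ZZ:Z
ZZZZ
gen 5: ZZZ:
::Z:
:Z:Z
ZZ:Z
ZZZZ
gen 6: :ZZ:
ZZZ:
ZZ:Z
ZZ:Z
ZZZZ
gen 7: :ZZ:
ZZZ:
:Z:Z
:::Z
:ZZZ
gen 8: :ZZ:
:ZZ:
Z::Z
Z::Z
:ZZZ
gen 9: :ZZ:
:ZZ:
Z:::
Z:Z:
:ZZ:
gen 10: :ZZ:
:ZZ:
Z:::
::Z:
Z:Z:
gen 11: :ZZ:
:ZZ:
ZZ::
ZZ::
ZZZ:
gen 12: ZZZ:
Z:Z:
:Z::
ZZ::
ZZZ:
gen 13: ZZZ:
Z:Z:
::::
::Z:
Z:Z:
gen 14: ZZZ:
Z:Z:
::::
::::
ZZ:Z
gen 15: ZZZ:
ZZZ:
ZZZ:
:Z::
ZZ:Z
gen 16: ::::
Z:Z:
ZZZ:
:Z::
ZZ:Z
gen 17: ZZZ:
ZZZ:
ZZZ:
:Z::
ZZ:Z
gen 18: ZZZ:
ZZ::
Z::Z
:ZZ:
ZZ:Z
gen 19: ::Z:
:Z::
Z::Z
:ZZ:
ZZ:Z
gen 20: :ZZ:
Z:Z:
ZZ:Z
:ZZ:
ZZ:Z
gen 21: :ZZ:
Z:Z:
ZZ::
:Z:Z
ZZ::
gen 22: :ZZZ
Z::Z
ZZ:Z
:Z:Z
ZZ::
gen 23: :Z::
Z:::
ZZ:Z
:Z:Z
ZZ::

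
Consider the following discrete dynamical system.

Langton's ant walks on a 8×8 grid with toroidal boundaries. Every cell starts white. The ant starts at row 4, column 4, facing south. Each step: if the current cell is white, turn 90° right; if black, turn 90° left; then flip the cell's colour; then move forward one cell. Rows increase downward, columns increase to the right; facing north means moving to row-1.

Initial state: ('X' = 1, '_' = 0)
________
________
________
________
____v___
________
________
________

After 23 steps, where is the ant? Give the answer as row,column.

3,6

step 0: ________
________
________
________
____v___
________
________
________
step 1: ________
________
________
________
___<X___
________
________
________
step 2: ________
________
________
___^____
___XX___
________
________
________
step 3: ________
________
________
___X>___
___XX___
________
________
________
step 4: ________
________
________
___XX___
___Xv___
________
________
________
step 5: ________
________
________
___XX___
___X_>__
________
________
________
step 6: ________
________
________
___XX___
___X_X__
_____v__
________
________
step 7: ________
________
________
___XX___
___X_X__
____<X__
________
________
step 8: ________
________
________
___XX___
___X^X__
____XX__
________
________
step 9: ________
________
________
___XX___
___XX>__
____XX__
________
________
step 10: ________
________
________
___XX^__
___XX___
____XX__
________
________
step 11: ________
________
________
___XXX>_
___XX___
____XX__
________
________
step 12: ________
________
________
___XXXX_
___XX_v_
____XX__
________
________
step 13: ________
________
________
___XXXX_
___XX<X_
____XX__
________
________
step 14: ________
________
________
___XX^X_
___XXXX_
____XX__
________
________
step 15: ________
________
________
___X<_X_
___XXXX_
____XX__
________
________
step 16: ________
________
________
___X__X_
___XvXX_
____XX__
________
________
step 17: ________
________
________
___X__X_
___X_>X_
____XX__
________
________
step 18: ________
________
________
___X_^X_
___X__X_
____XX__
________
________
step 19: ________
________
________
___X_X>_
___X__X_
____XX__
________
________
step 20: ________
________
______^_
___X_X__
___X__X_
____XX__
________
________
step 21: ________
________
______X>
___X_X__
___X__X_
____XX__
________
________
step 22: ________
________
______XX
___X_X_v
___X__X_
____XX__
________
________
step 23: ________
________
______XX
___X_X<X
___X__X_
____XX__
________
________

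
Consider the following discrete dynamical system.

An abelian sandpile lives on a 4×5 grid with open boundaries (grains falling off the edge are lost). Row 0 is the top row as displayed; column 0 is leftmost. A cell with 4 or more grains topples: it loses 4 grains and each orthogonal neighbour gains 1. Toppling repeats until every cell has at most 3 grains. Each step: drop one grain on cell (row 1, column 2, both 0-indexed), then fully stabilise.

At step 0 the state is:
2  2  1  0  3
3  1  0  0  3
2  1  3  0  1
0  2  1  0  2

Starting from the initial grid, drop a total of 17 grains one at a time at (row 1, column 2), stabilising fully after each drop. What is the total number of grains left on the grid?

35

step 0: 2  2  1  0  3
3  1  0  0  3
2  1  3  0  1
0  2  1  0  2
step 1: 2  2  1  0  3
3  1  1  0  3
2  1  3  0  1
0  2  1  0  2
step 2: 2  2  1  0  3
3  1  2  0  3
2  1  3  0  1
0  2  1  0  2
step 3: 2  2  1  0  3
3  1  3  0  3
2  1  3  0  1
0  2  1  0  2
step 4: 2  2  2  0  3
3  2  1  1  3
2  2  0  1  1
0  2  2  0  2
step 5: 2  2  2  0  3
3  2  2  1  3
2  2  0  1  1
0  2  2  0  2
step 6: 2  2  2  0  3
3  2  3  1  3
2  2  0  1  1
0  2  2  0  2
step 7: 2  2  3  0  3
3  3  0  2  3
2  2  1  1  1
0  2  2  0  2
step 8: 2  2  3  0  3
3  3  1  2  3
2  2  1  1  1
0  2  2  0  2
step 9: 2  2  3  0  3
3  3  2  2  3
2  2  1  1  1
0  2  2  0  2
step 10: 2  2  3  0  3
3  3  3  2  3
2  2  1  1  1
0  2  2  0  2
step 11: 0  1  1  1  3
1  2  2  3  3
3  3  2  1  1
0  2  2  0  2
step 12: 0  1  1  1  3
1  2  3  3  3
3  3  2  1  1
0  2  2  0  2
step 13: 0  1  2  3  0
1  3  1  1  1
3  3  3  2  2
0  2  2  0  2
step 14: 0  1  2  3  0
1  3  2  1  1
3  3  3  2  2
0  2  2  0  2
step 15: 0  1  2  3  0
1  3  3  1  1
3  3  3  2  2
0  2  2  0  2
step 16: 0  2  3  3  0
3  1  2  2  1
0  2  1  3  2
1  3  3  0  2
step 17: 0  2  3  3  0
3  1  3  2  1
0  2  1  3  2
1  3  3  0  2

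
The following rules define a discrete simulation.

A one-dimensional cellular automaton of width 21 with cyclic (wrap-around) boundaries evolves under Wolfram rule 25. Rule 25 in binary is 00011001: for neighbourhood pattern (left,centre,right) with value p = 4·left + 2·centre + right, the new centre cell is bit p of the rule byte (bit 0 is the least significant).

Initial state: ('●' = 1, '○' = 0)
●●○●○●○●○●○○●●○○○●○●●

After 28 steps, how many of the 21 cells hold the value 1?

9

step 0: ●●○●○●○●○●○○●●○○○●○●●
step 1: ○○○○○○○○○○●○●○●●○○○●○
step 2: ●●●●●●●●●○○○○○●○●●○○●
step 3: ○○○○○○○○○●●●●○○○●○●○●
step 4: ●●●●●●●●○●○○○●●○○○○○○
step 5: ●○○○○○○○○○●●○●○●●●●●○
step 6: ○●●●●●●●●○●○○○○●○○○○○
step 7: ○●○○○○○○○○○●●●○○●●●●●
step 8: ○○●●●●●●●●○●○○●○●○○○○
step 9: ●○●○○○○○○○○○●○○○○●●●●
step 10: ○○○●●●●●●●●○○●●●○●○○○
step 11: ●●○●○○○○○○○●○●○○○○●●●
step 12: ○○○○●●●●●●○○○○●●●○●○○
step 13: ●●●○●○○○○○●●●○●○○○○●●
step 14: ○○○○○●●●●○●○○○○●●●○●○
step 15: ●●●●○●○○○○○●●●○●○○○○●
step 16: ○○○○○○●●●●○●○○○○●●●○●
step 17: ●●●●●○●○○○○○●●●○●○○○○
step 18: ●○○○○○○●●●●○●○○○○●●●○
step 19: ○●●●●●○●○○○○○●●●○●○○○
step 20: ○●○○○○○○●●●●○●○○○○●●●
step 21: ○○●●●●●○●○○○○○●●●○●○○
step 22: ●○●○○○○○○●●●●○●○○○○●●
step 23: ○○○●●●●●○●○○○○○●●●○●○
step 24: ●●○●○○○○○○●●●●○●○○○○●
step 25: ○○○○●●●●●○●○○○○○●●●○●
step 26: ●●●○●○○○○○○●●●●○●○○○○
step 27: ●○○○○●●●●●○●○○○○○●●●○
step 28: ○●●●○●○○○○○○●●●●○●○○○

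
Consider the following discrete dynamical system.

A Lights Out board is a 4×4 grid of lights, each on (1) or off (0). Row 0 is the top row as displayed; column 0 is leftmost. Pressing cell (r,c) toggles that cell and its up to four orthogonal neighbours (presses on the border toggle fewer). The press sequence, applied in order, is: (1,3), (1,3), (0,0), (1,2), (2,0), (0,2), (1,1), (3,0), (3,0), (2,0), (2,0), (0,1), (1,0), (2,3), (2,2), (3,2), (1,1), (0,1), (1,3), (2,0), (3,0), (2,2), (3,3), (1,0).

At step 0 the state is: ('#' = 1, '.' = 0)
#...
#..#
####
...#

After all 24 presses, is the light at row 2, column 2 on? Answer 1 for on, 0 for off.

0

t=0: #...
#..#
####
...#
t=1: #..#
#.#.
###.
...#
t=2: #...
#..#
####
...#
t=3: .#..
...#
####
...#
t=4: .##.
.##.
##.#
...#
t=5: .##.
###.
...#
#..#
t=6: ...#
##..
...#
#..#
t=7: .#.#
..#.
.#.#
#..#
t=8: .#.#
..#.
##.#
.#.#
t=9: .#.#
..#.
.#.#
#..#
t=10: .#.#
#.#.
#..#
...#
t=11: .#.#
..#.
.#.#
#..#
t=12: #.##
.##.
.#.#
#..#
t=13: ..##
#.#.
##.#
#..#
t=14: ..##
#.##
###.
#...
t=15: ..##
#..#
#..#
#.#.
t=16: ..##
#..#
#.##
##.#
t=17: .###
.###
####
##.#
t=18: #..#
..##
####
##.#
t=19: #...
....
###.
##.#
t=20: #...
#...
..#.
.#.#
t=21: #...
#...
#.#.
#..#
t=22: #...
#.#.
##.#
#.##
t=23: #...
#.#.
##..
#...
t=24: ....
.##.
.#..
#...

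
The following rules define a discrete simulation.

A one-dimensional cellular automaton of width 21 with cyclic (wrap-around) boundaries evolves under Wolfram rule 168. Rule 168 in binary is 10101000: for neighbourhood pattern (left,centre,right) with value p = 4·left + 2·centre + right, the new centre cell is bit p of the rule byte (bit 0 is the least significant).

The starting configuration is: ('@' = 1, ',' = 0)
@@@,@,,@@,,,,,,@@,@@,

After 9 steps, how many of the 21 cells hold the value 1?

k=0  @@@,@,,@@,,,,,,@@,@@,
k=1  @@,@,,,@,,,,,,,@,@@,@
k=2  @,@,,,,,,,,,,,,,@@,@@
k=3  ,@,,,,,,,,,,,,,,@,@@@
k=4  @,,,,,,,,,,,,,,,,@@@,
k=5  ,,,,,,,,,,,,,,,,,@@,@
k=6  ,,,,,,,,,,,,,,,,,@,@,
k=7  ,,,,,,,,,,,,,,,,,,@,,
k=8  ,,,,,,,,,,,,,,,,,,,,,
k=9  ,,,,,,,,,,,,,,,,,,,,,

0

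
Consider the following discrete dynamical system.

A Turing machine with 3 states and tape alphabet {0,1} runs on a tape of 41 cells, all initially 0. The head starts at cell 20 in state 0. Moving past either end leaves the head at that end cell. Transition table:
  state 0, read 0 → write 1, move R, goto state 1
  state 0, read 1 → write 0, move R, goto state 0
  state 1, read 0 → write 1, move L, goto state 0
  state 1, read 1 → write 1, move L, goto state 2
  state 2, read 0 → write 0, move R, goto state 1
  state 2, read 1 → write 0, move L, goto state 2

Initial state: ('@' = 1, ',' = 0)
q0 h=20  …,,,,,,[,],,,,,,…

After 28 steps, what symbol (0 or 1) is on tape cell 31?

0

t=0: q0 h=20  …,,,,,,[,],,,,,,…
t=1: q1 h=21  …,,,,,@[,],,,,,,…
t=2: q0 h=20  …,,,,,,[@]@,,,,,…
t=3: q0 h=21  …,,,,,,[@],,,,,,…
t=4: q0 h=22  …,,,,,,[,],,,,,,…
t=5: q1 h=23  …,,,,,@[,],,,,,,…
t=6: q0 h=22  …,,,,,,[@]@,,,,,…
t=7: q0 h=23  …,,,,,,[@],,,,,,…
t=8: q0 h=24  …,,,,,,[,],,,,,,…
t=9: q1 h=25  …,,,,,@[,],,,,,,…
t=10: q0 h=24  …,,,,,,[@]@,,,,,…
t=11: q0 h=25  …,,,,,,[@],,,,,,…
t=12: q0 h=26  …,,,,,,[,],,,,,,…
t=13: q1 h=27  …,,,,,@[,],,,,,,…
t=14: q0 h=26  …,,,,,,[@]@,,,,,…
t=15: q0 h=27  …,,,,,,[@],,,,,,…
t=16: q0 h=28  …,,,,,,[,],,,,,,…
t=17: q1 h=29  …,,,,,@[,],,,,,,…
t=18: q0 h=28  …,,,,,,[@]@,,,,,…
t=19: q0 h=29  …,,,,,,[@],,,,,,…
t=20: q0 h=30  …,,,,,,[,],,,,,,…
t=21: q1 h=31  …,,,,,@[,],,,,,,…
t=22: q0 h=30  …,,,,,,[@]@,,,,,…
t=23: q0 h=31  …,,,,,,[@],,,,,,…
t=24: q0 h=32  …,,,,,,[,],,,,,,…
t=25: q1 h=33  …,,,,,@[,],,,,,,…
t=26: q0 h=32  …,,,,,,[@]@,,,,,…
t=27: q0 h=33  …,,,,,,[@],,,,,,…
t=28: q0 h=34  …,,,,,,[,],,,,,,|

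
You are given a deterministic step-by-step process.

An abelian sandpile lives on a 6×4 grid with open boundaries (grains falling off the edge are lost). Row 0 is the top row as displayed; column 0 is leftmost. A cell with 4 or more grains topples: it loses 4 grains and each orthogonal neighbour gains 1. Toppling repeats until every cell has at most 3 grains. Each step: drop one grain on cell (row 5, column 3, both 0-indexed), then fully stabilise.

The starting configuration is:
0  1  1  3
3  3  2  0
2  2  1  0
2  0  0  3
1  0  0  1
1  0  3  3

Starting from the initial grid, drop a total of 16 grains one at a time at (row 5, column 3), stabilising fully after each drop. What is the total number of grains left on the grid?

34

t=0: 0  1  1  3
3  3  2  0
2  2  1  0
2  0  0  3
1  0  0  1
1  0  3  3
t=1: 0  1  1  3
3  3  2  0
2  2  1  0
2  0  0  3
1  0  1  2
1  1  0  1
t=2: 0  1  1  3
3  3  2  0
2  2  1  0
2  0  0  3
1  0  1  2
1  1  0  2
t=3: 0  1  1  3
3  3  2  0
2  2  1  0
2  0  0  3
1  0  1  2
1  1  0  3
t=4: 0  1  1  3
3  3  2  0
2  2  1  0
2  0  0  3
1  0  1  3
1  1  1  0
t=5: 0  1  1  3
3  3  2  0
2  2  1  0
2  0  0  3
1  0  1  3
1  1  1  1
t=6: 0  1  1  3
3  3  2  0
2  2  1  0
2  0  0  3
1  0  1  3
1  1  1  2
t=7: 0  1  1  3
3  3  2  0
2  2  1  0
2  0  0  3
1  0  1  3
1  1  1  3
t=8: 0  1  1  3
3  3  2  0
2  2  1  1
2  0  1  0
1  0  2  1
1  1  2  1
t=9: 0  1  1  3
3  3  2  0
2  2  1  1
2  0  1  0
1  0  2  1
1  1  2  2
t=10: 0  1  1  3
3  3  2  0
2  2  1  1
2  0  1  0
1  0  2  1
1  1  2  3
t=11: 0  1  1  3
3  3  2  0
2  2  1  1
2  0  1  0
1  0  2  2
1  1  3  0
t=12: 0  1  1  3
3  3  2  0
2  2  1  1
2  0  1  0
1  0  2  2
1  1  3  1
t=13: 0  1  1  3
3  3  2  0
2  2  1  1
2  0  1  0
1  0  2  2
1  1  3  2
t=14: 0  1  1  3
3  3  2  0
2  2  1  1
2  0  1  0
1  0  2  2
1  1  3  3
t=15: 0  1  1  3
3  3  2  0
2  2  1  1
2  0  1  0
1  0  3  3
1  2  0  1
t=16: 0  1  1  3
3  3  2  0
2  2  1  1
2  0  1  0
1  0  3  3
1  2  0  2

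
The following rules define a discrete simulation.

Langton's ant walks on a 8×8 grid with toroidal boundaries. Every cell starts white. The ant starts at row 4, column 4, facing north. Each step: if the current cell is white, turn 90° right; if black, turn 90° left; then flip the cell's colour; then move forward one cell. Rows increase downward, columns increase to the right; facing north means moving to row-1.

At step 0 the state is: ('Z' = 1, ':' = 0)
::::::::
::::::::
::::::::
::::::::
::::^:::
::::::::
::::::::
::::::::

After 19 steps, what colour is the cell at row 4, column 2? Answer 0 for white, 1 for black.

1

[0] ::::::::
::::::::
::::::::
::::::::
::::^:::
::::::::
::::::::
::::::::
[1] ::::::::
::::::::
::::::::
::::::::
::::Z>::
::::::::
::::::::
::::::::
[2] ::::::::
::::::::
::::::::
::::::::
::::ZZ::
:::::v::
::::::::
::::::::
[3] ::::::::
::::::::
::::::::
::::::::
::::ZZ::
::::<Z::
::::::::
::::::::
[4] ::::::::
::::::::
::::::::
::::::::
::::^Z::
::::ZZ::
::::::::
::::::::
[5] ::::::::
::::::::
::::::::
::::::::
:::<:Z::
::::ZZ::
::::::::
::::::::
[6] ::::::::
::::::::
::::::::
:::^::::
:::Z:Z::
::::ZZ::
::::::::
::::::::
[7] ::::::::
::::::::
::::::::
:::Z>:::
:::Z:Z::
::::ZZ::
::::::::
::::::::
[8] ::::::::
::::::::
::::::::
:::ZZ:::
:::ZvZ::
::::ZZ::
::::::::
::::::::
[9] ::::::::
::::::::
::::::::
:::ZZ:::
:::<ZZ::
::::ZZ::
::::::::
::::::::
[10] ::::::::
::::::::
::::::::
:::ZZ:::
::::ZZ::
:::vZZ::
::::::::
::::::::
[11] ::::::::
::::::::
::::::::
:::ZZ:::
::::ZZ::
::<ZZZ::
::::::::
::::::::
[12] ::::::::
::::::::
::::::::
:::ZZ:::
::^:ZZ::
::ZZZZ::
::::::::
::::::::
[13] ::::::::
::::::::
::::::::
:::ZZ:::
::Z>ZZ::
::ZZZZ::
::::::::
::::::::
[14] ::::::::
::::::::
::::::::
:::ZZ:::
::ZZZZ::
::ZvZZ::
::::::::
::::::::
[15] ::::::::
::::::::
::::::::
:::ZZ:::
::ZZZZ::
::Z:>Z::
::::::::
::::::::
[16] ::::::::
::::::::
::::::::
:::ZZ:::
::ZZ^Z::
::Z::Z::
::::::::
::::::::
[17] ::::::::
::::::::
::::::::
:::ZZ:::
::Z<:Z::
::Z::Z::
::::::::
::::::::
[18] ::::::::
::::::::
::::::::
:::ZZ:::
::Z::Z::
::Zv:Z::
::::::::
::::::::
[19] ::::::::
::::::::
::::::::
:::ZZ:::
::Z::Z::
::<Z:Z::
::::::::
::::::::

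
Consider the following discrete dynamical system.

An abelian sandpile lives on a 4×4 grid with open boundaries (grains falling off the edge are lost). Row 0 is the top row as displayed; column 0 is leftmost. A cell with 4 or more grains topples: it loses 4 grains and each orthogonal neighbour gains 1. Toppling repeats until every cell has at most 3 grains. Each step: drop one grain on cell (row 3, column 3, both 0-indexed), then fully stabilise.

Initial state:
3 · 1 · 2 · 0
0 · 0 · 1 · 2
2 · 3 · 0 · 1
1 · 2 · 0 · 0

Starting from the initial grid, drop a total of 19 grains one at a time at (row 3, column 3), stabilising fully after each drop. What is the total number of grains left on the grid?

k=0  3 · 1 · 2 · 0
0 · 0 · 1 · 2
2 · 3 · 0 · 1
1 · 2 · 0 · 0
k=1  3 · 1 · 2 · 0
0 · 0 · 1 · 2
2 · 3 · 0 · 1
1 · 2 · 0 · 1
k=2  3 · 1 · 2 · 0
0 · 0 · 1 · 2
2 · 3 · 0 · 1
1 · 2 · 0 · 2
k=3  3 · 1 · 2 · 0
0 · 0 · 1 · 2
2 · 3 · 0 · 1
1 · 2 · 0 · 3
k=4  3 · 1 · 2 · 0
0 · 0 · 1 · 2
2 · 3 · 0 · 2
1 · 2 · 1 · 0
k=5  3 · 1 · 2 · 0
0 · 0 · 1 · 2
2 · 3 · 0 · 2
1 · 2 · 1 · 1
k=6  3 · 1 · 2 · 0
0 · 0 · 1 · 2
2 · 3 · 0 · 2
1 · 2 · 1 · 2
k=7  3 · 1 · 2 · 0
0 · 0 · 1 · 2
2 · 3 · 0 · 2
1 · 2 · 1 · 3
k=8  3 · 1 · 2 · 0
0 · 0 · 1 · 2
2 · 3 · 0 · 3
1 · 2 · 2 · 0
k=9  3 · 1 · 2 · 0
0 · 0 · 1 · 2
2 · 3 · 0 · 3
1 · 2 · 2 · 1
k=10  3 · 1 · 2 · 0
0 · 0 · 1 · 2
2 · 3 · 0 · 3
1 · 2 · 2 · 2
k=11  3 · 1 · 2 · 0
0 · 0 · 1 · 2
2 · 3 · 0 · 3
1 · 2 · 2 · 3
k=12  3 · 1 · 2 · 0
0 · 0 · 1 · 3
2 · 3 · 1 · 0
1 · 2 · 3 · 1
k=13  3 · 1 · 2 · 0
0 · 0 · 1 · 3
2 · 3 · 1 · 0
1 · 2 · 3 · 2
k=14  3 · 1 · 2 · 0
0 · 0 · 1 · 3
2 · 3 · 1 · 0
1 · 2 · 3 · 3
k=15  3 · 1 · 2 · 0
0 · 0 · 1 · 3
2 · 3 · 2 · 1
1 · 3 · 0 · 1
k=16  3 · 1 · 2 · 0
0 · 0 · 1 · 3
2 · 3 · 2 · 1
1 · 3 · 0 · 2
k=17  3 · 1 · 2 · 0
0 · 0 · 1 · 3
2 · 3 · 2 · 1
1 · 3 · 0 · 3
k=18  3 · 1 · 2 · 0
0 · 0 · 1 · 3
2 · 3 · 2 · 2
1 · 3 · 1 · 0
k=19  3 · 1 · 2 · 0
0 · 0 · 1 · 3
2 · 3 · 2 · 2
1 · 3 · 1 · 1

25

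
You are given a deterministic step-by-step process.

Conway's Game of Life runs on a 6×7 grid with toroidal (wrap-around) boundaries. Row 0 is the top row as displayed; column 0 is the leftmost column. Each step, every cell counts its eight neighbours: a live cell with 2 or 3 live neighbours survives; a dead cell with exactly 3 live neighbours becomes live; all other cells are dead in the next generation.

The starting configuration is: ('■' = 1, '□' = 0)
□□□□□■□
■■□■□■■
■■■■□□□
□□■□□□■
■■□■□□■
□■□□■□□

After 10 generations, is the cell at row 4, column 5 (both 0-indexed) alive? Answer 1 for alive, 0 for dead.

gen 0: □□□□□■□
■■□■□■■
■■■■□□□
□□■□□□■
■■□■□□■
□■□□■□□
gen 1: □■■□□■□
□□□■□■□
□□□■■■□
□□□□□□■
□■□■□■■
□■■□■■■
gen 2: ■■□□□□□
□□□■□■■
□□□■□■■
■□■■□□■
□■□■□□□
□□□□□□□
gen 3: ■□□□□□■
□□■□□■□
□□□■□□□
■■□■□■■
■■□■□□□
■■■□□□□
gen 4: ■□■□□□■
□□□□□□■
■■□■□■□
□■□■□□■
□□□■■□□
□□■□□□□
gen 5: ■■□□□□■
□□■□□■□
□■□□■■□
□■□■□■■
□□□■■□□
□■■□□□□
gen 6: ■□□□□□■
□□■□■■□
■■□■□□□
■□□■□□■
■■□■■■□
□■■■□□□
gen 7: ■□□□■■■
□□■■■■□
■■□■□■□
□□□■□■□
□□□□□■□
□□□■□■□
gen 8: □□■□□□□
□□■□□□□
□■□□□■□
□□■□□■□
□□□□□■■
□□□□□□□
gen 9: □□□□□□□
□■■□□□□
□■■□□□□
□□□□■■□
□□□□□■■
□□□□□□□
gen 10: □□□□□□□
□■■□□□□
□■■■□□□
□□□□■■■
□□□□■■■
□□□□□□□

1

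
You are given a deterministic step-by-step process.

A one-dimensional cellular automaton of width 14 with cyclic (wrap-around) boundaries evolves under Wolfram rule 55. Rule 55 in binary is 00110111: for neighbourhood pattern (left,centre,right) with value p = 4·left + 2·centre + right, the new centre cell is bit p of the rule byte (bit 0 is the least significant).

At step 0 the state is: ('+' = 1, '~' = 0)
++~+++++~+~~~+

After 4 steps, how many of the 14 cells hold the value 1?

9

0) ++~+++++~+~~~+
1) ~~+~~~~~+++++~
2) ++++++++~~~~~+
3) ~~~~~~~~+++++~
4) ++++++++~~~~~+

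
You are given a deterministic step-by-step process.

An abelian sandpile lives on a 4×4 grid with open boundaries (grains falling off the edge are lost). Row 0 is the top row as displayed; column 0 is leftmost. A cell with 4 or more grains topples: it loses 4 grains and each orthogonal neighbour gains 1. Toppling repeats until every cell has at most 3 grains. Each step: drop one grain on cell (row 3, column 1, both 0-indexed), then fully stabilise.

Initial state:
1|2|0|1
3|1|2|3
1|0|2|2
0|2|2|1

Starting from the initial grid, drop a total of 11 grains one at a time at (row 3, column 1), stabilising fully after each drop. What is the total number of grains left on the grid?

0) 1|2|0|1
3|1|2|3
1|0|2|2
0|2|2|1
1) 1|2|0|1
3|1|2|3
1|0|2|2
0|3|2|1
2) 1|2|0|1
3|1|2|3
1|1|2|2
1|0|3|1
3) 1|2|0|1
3|1|2|3
1|1|2|2
1|1|3|1
4) 1|2|0|1
3|1|2|3
1|1|2|2
1|2|3|1
5) 1|2|0|1
3|1|2|3
1|1|2|2
1|3|3|1
6) 1|2|0|1
3|1|2|3
1|2|3|2
2|1|0|2
7) 1|2|0|1
3|1|2|3
1|2|3|2
2|2|0|2
8) 1|2|0|1
3|1|2|3
1|2|3|2
2|3|0|2
9) 1|2|0|1
3|1|2|3
1|3|3|2
3|0|1|2
10) 1|2|0|1
3|1|2|3
1|3|3|2
3|1|1|2
11) 1|2|0|1
3|1|2|3
1|3|3|2
3|2|1|2

30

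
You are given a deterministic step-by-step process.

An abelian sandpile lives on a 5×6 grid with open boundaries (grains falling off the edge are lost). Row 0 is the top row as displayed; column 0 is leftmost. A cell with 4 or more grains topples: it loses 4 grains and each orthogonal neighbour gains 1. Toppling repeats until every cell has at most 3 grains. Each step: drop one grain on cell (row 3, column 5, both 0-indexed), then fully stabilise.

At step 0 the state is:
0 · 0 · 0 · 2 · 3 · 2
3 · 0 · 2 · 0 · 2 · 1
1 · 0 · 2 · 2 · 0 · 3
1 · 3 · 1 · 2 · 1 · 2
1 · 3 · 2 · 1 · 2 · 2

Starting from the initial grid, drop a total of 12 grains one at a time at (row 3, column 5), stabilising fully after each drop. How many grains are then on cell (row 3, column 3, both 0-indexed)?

k=0  0 · 0 · 0 · 2 · 3 · 2
3 · 0 · 2 · 0 · 2 · 1
1 · 0 · 2 · 2 · 0 · 3
1 · 3 · 1 · 2 · 1 · 2
1 · 3 · 2 · 1 · 2 · 2
k=1  0 · 0 · 0 · 2 · 3 · 2
3 · 0 · 2 · 0 · 2 · 1
1 · 0 · 2 · 2 · 0 · 3
1 · 3 · 1 · 2 · 1 · 3
1 · 3 · 2 · 1 · 2 · 2
k=2  0 · 0 · 0 · 2 · 3 · 2
3 · 0 · 2 · 0 · 2 · 2
1 · 0 · 2 · 2 · 1 · 0
1 · 3 · 1 · 2 · 2 · 1
1 · 3 · 2 · 1 · 2 · 3
k=3  0 · 0 · 0 · 2 · 3 · 2
3 · 0 · 2 · 0 · 2 · 2
1 · 0 · 2 · 2 · 1 · 0
1 · 3 · 1 · 2 · 2 · 2
1 · 3 · 2 · 1 · 2 · 3
k=4  0 · 0 · 0 · 2 · 3 · 2
3 · 0 · 2 · 0 · 2 · 2
1 · 0 · 2 · 2 · 1 · 0
1 · 3 · 1 · 2 · 2 · 3
1 · 3 · 2 · 1 · 2 · 3
k=5  0 · 0 · 0 · 2 · 3 · 2
3 · 0 · 2 · 0 · 2 · 2
1 · 0 · 2 · 2 · 1 · 1
1 · 3 · 1 · 2 · 3 · 1
1 · 3 · 2 · 1 · 3 · 0
k=6  0 · 0 · 0 · 2 · 3 · 2
3 · 0 · 2 · 0 · 2 · 2
1 · 0 · 2 · 2 · 1 · 1
1 · 3 · 1 · 2 · 3 · 2
1 · 3 · 2 · 1 · 3 · 0
k=7  0 · 0 · 0 · 2 · 3 · 2
3 · 0 · 2 · 0 · 2 · 2
1 · 0 · 2 · 2 · 1 · 1
1 · 3 · 1 · 2 · 3 · 3
1 · 3 · 2 · 1 · 3 · 0
k=8  0 · 0 · 0 · 2 · 3 · 2
3 · 0 · 2 · 0 · 2 · 2
1 · 0 · 2 · 2 · 2 · 2
1 · 3 · 1 · 3 · 1 · 1
1 · 3 · 2 · 2 · 0 · 2
k=9  0 · 0 · 0 · 2 · 3 · 2
3 · 0 · 2 · 0 · 2 · 2
1 · 0 · 2 · 2 · 2 · 2
1 · 3 · 1 · 3 · 1 · 2
1 · 3 · 2 · 2 · 0 · 2
k=10  0 · 0 · 0 · 2 · 3 · 2
3 · 0 · 2 · 0 · 2 · 2
1 · 0 · 2 · 2 · 2 · 2
1 · 3 · 1 · 3 · 1 · 3
1 · 3 · 2 · 2 · 0 · 2
k=11  0 · 0 · 0 · 2 · 3 · 2
3 · 0 · 2 · 0 · 2 · 2
1 · 0 · 2 · 2 · 2 · 3
1 · 3 · 1 · 3 · 2 · 0
1 · 3 · 2 · 2 · 0 · 3
k=12  0 · 0 · 0 · 2 · 3 · 2
3 · 0 · 2 · 0 · 2 · 2
1 · 0 · 2 · 2 · 2 · 3
1 · 3 · 1 · 3 · 2 · 1
1 · 3 · 2 · 2 · 0 · 3

3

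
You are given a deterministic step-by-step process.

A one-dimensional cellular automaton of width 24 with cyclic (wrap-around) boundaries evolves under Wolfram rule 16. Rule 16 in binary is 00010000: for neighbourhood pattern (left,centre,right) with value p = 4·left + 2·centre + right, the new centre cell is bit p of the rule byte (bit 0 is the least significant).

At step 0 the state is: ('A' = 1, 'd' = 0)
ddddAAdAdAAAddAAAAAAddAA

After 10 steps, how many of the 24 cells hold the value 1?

3

t=0: ddddAAdAdAAAddAAAAAAddAA
t=1: AdddddddddddAdddddddAddd
t=2: dAdddddddddddAdddddddAdd
t=3: ddAdddddddddddAdddddddAd
t=4: dddAdddddddddddAdddddddA
t=5: AdddAdddddddddddAddddddd
t=6: dAdddAdddddddddddAdddddd
t=7: ddAdddAdddddddddddAddddd
t=8: dddAdddAdddddddddddAdddd
t=9: ddddAdddAdddddddddddAddd
t=10: dddddAdddAdddddddddddAdd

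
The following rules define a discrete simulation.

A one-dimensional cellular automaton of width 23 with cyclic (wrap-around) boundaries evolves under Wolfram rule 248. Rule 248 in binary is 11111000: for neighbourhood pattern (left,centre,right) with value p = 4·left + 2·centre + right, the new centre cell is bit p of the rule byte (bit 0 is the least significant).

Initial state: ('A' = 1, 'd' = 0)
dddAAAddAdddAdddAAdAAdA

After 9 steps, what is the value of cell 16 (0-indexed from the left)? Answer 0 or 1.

1

step 0: dddAAAddAdddAdddAAdAAdA
step 1: AddAAAAddAdddAddAAAAAAd
step 2: dAdAAAAAddAdddAdAAAAAAA
step 3: AdAAAAAAAddAdddAAAAAAAA
step 4: AAAAAAAAAAddAddAAAAAAAA
step 5: AAAAAAAAAAAddAdAAAAAAAA
step 6: AAAAAAAAAAAAddAAAAAAAAA
step 7: AAAAAAAAAAAAAdAAAAAAAAA
step 8: AAAAAAAAAAAAAAAAAAAAAAA
step 9: AAAAAAAAAAAAAAAAAAAAAAA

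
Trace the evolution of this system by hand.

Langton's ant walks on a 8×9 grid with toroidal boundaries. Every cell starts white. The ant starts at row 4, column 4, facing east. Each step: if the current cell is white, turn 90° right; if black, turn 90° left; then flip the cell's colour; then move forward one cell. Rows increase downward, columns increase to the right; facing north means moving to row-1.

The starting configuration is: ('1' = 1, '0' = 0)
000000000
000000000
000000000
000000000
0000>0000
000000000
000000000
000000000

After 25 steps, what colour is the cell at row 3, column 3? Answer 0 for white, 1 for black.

step 0: 000000000
000000000
000000000
000000000
0000>0000
000000000
000000000
000000000
step 1: 000000000
000000000
000000000
000000000
000010000
0000v0000
000000000
000000000
step 2: 000000000
000000000
000000000
000000000
000010000
000<10000
000000000
000000000
step 3: 000000000
000000000
000000000
000000000
000^10000
000110000
000000000
000000000
step 4: 000000000
000000000
000000000
000000000
0001>0000
000110000
000000000
000000000
step 5: 000000000
000000000
000000000
0000^0000
000100000
000110000
000000000
000000000
step 6: 000000000
000000000
000000000
00001>000
000100000
000110000
000000000
000000000
step 7: 000000000
000000000
000000000
000011000
00010v000
000110000
000000000
000000000
step 8: 000000000
000000000
000000000
000011000
0001<1000
000110000
000000000
000000000
step 9: 000000000
000000000
000000000
0000^1000
000111000
000110000
000000000
000000000
step 10: 000000000
000000000
000000000
000<01000
000111000
000110000
000000000
000000000
step 11: 000000000
000000000
000^00000
000101000
000111000
000110000
000000000
000000000
step 12: 000000000
000000000
0001>0000
000101000
000111000
000110000
000000000
000000000
step 13: 000000000
000000000
000110000
0001v1000
000111000
000110000
000000000
000000000
step 14: 000000000
000000000
000110000
000<11000
000111000
000110000
000000000
000000000
step 15: 000000000
000000000
000110000
000011000
000v11000
000110000
000000000
000000000
step 16: 000000000
000000000
000110000
000011000
0000>1000
000110000
000000000
000000000
step 17: 000000000
000000000
000110000
0000^1000
000001000
000110000
000000000
000000000
step 18: 000000000
000000000
000110000
000<01000
000001000
000110000
000000000
000000000
step 19: 000000000
000000000
000^10000
000101000
000001000
000110000
000000000
000000000
step 20: 000000000
000000000
00<010000
000101000
000001000
000110000
000000000
000000000
step 21: 000000000
00^000000
001010000
000101000
000001000
000110000
000000000
000000000
step 22: 000000000
001>00000
001010000
000101000
000001000
000110000
000000000
000000000
step 23: 000000000
001100000
001v10000
000101000
000001000
000110000
000000000
000000000
step 24: 000000000
001100000
00<110000
000101000
000001000
000110000
000000000
000000000
step 25: 000000000
001100000
000110000
00v101000
000001000
000110000
000000000
000000000

1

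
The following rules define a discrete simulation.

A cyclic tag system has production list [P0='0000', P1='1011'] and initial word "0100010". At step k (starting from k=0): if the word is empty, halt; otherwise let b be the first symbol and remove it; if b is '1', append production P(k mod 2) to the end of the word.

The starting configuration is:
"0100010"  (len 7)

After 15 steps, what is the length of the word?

step 0: "0100010"  (len 7)
step 1: "100010"  (len 6)
step 2: "000101011"  (len 9)
step 3: "00101011"  (len 8)
step 4: "0101011"  (len 7)
step 5: "101011"  (len 6)
step 6: "010111011"  (len 9)
step 7: "10111011"  (len 8)
step 8: "01110111011"  (len 11)
step 9: "1110111011"  (len 10)
step 10: "1101110111011"  (len 13)
step 11: "1011101110110000"  (len 16)
step 12: "0111011101100001011"  (len 19)
step 13: "111011101100001011"  (len 18)
step 14: "110111011000010111011"  (len 21)
step 15: "101110110000101110110000"  (len 24)

24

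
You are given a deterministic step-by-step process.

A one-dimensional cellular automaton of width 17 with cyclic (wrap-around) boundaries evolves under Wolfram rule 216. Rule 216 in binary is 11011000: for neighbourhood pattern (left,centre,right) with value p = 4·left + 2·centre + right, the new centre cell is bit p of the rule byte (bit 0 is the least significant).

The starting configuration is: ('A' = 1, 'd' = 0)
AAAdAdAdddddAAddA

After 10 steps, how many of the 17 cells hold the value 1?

15

[0] AAAdAdAdddddAAddA
[1] AAAddddAddddAAAdA
[2] AAAAddddAdddAAAdA
[3] AAAAAddddAddAAAdA
[4] AAAAAAddddAdAAAdA
[5] AAAAAAAdddddAAAdA
[6] AAAAAAAAddddAAAdA
[7] AAAAAAAAAdddAAAdA
[8] AAAAAAAAAAddAAAdA
[9] AAAAAAAAAAAdAAAdA
[10] AAAAAAAAAAAdAAAdA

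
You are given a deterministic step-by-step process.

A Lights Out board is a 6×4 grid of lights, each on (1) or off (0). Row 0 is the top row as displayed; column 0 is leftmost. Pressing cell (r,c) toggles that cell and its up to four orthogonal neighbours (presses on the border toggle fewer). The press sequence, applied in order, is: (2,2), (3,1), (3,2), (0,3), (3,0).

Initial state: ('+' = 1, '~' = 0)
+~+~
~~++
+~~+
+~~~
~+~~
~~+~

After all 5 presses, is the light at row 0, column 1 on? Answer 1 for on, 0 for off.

0

t=0: +~+~
~~++
+~~+
+~~~
~+~~
~~+~
t=1: +~+~
~~~+
+++~
+~+~
~+~~
~~+~
t=2: +~+~
~~~+
+~+~
~+~~
~~~~
~~+~
t=3: +~+~
~~~+
+~~~
~~++
~~+~
~~+~
t=4: +~~+
~~~~
+~~~
~~++
~~+~
~~+~
t=5: +~~+
~~~~
~~~~
++++
+~+~
~~+~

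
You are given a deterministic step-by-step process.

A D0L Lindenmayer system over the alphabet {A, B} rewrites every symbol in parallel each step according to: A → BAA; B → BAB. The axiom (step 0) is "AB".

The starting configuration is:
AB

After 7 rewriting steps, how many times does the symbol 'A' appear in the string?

gen 0: AB
gen 1: BAABAB
gen 2: BABBAABAABABBAABAB
gen 3: BABBAABABBABBAABAABABBAABAABABBAABABBABBAABAABABBAABAB
gen 4: BABBAABABBABBAABAABABBAABABBABBAABABBABBAABAABABBAABAABABB…ABABBABBAABABBABBAABAABABBAABAABABBAABABBABBAABAABABBAABAB  (len 162)
gen 5: BABBAABABBABBAABAABABBAABABBABBAABABBABBAABAABABBAABAABABB…ABABBABBAABABBABBAABAABABBAABAABABBAABABBABBAABAABABBAABAB  (len 486)
gen 6: BABBAABABBABBAABAABABBAABABBABBAABABBABBAABAABABBAABAABABB…ABABBABBAABABBABBAABAABABBAABAABABBAABABBABBAABAABABBAABAB  (len 1458)
gen 7: BABBAABABBABBAABAABABBAABABBABBAABABBABBAABAABABBAABAABABB…ABABBABBAABABBABBAABAABABBAABAABABBAABABBABBAABAABABBAABAB  (len 4374)

2187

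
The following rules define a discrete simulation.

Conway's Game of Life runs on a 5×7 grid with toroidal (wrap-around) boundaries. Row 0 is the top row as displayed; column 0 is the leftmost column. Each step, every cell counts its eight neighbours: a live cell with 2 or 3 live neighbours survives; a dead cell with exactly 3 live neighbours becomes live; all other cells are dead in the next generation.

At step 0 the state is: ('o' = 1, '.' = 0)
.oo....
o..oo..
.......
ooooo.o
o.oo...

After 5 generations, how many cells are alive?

4

gen 0: .oo....
o..oo..
.......
ooooo.o
o.oo...
gen 1: o...o..
.ooo...
.....oo
o...o.o
....o.o
gen 2: ooo.oo.
ooooooo
.oooooo
o...o..
...oo.o
gen 3: .......
.......
.......
oo.....
..o...o
gen 4: .......
.......
.......
oo.....
oo.....
gen 5: .......
.......
.......
oo.....
oo.....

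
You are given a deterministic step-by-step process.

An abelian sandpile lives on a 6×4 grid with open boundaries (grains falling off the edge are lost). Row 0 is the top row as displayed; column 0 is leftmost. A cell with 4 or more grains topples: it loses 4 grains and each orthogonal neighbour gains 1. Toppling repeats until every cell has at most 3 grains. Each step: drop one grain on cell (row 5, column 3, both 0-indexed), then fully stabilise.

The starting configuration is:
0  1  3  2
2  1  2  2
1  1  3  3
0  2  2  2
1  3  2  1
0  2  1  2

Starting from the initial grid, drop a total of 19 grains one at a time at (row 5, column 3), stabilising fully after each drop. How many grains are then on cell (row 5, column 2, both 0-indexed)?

0) 0  1  3  2
2  1  2  2
1  1  3  3
0  2  2  2
1  3  2  1
0  2  1  2
1) 0  1  3  2
2  1  2  2
1  1  3  3
0  2  2  2
1  3  2  1
0  2  1  3
2) 0  1  3  2
2  1  2  2
1  1  3  3
0  2  2  2
1  3  2  2
0  2  2  0
3) 0  1  3  2
2  1  2  2
1  1  3  3
0  2  2  2
1  3  2  2
0  2  2  1
4) 0  1  3  2
2  1  2  2
1  1  3  3
0  2  2  2
1  3  2  2
0  2  2  2
5) 0  1  3  2
2  1  2  2
1  1  3  3
0  2  2  2
1  3  2  2
0  2  2  3
6) 0  1  3  2
2  1  2  2
1  1  3  3
0  2  2  2
1  3  2  3
0  2  3  0
7) 0  1  3  2
2  1  2  2
1  1  3  3
0  2  2  2
1  3  2  3
0  2  3  1
8) 0  1  3  2
2  1  2  2
1  1  3  3
0  2  2  2
1  3  2  3
0  2  3  2
9) 0  1  3  2
2  1  2  2
1  1  3  3
0  2  2  2
1  3  2  3
0  2  3  3
10) 0  1  3  2
2  1  2  2
1  1  3  3
0  3  3  3
2  1  1  1
1  0  2  2
11) 0  1  3  2
2  1  2  2
1  1  3  3
0  3  3  3
2  1  1  1
1  0  2  3
12) 0  1  3  2
2  1  2  2
1  1  3  3
0  3  3  3
2  1  1  2
1  0  3  0
13) 0  1  3  2
2  1  2  2
1  1  3  3
0  3  3  3
2  1  1  2
1  0  3  1
14) 0  1  3  2
2  1  2  2
1  1  3  3
0  3  3  3
2  1  1  2
1  0  3  2
15) 0  1  3  2
2  1  2  2
1  1  3  3
0  3  3  3
2  1  1  2
1  0  3  3
16) 0  1  3  2
2  1  2  2
1  1  3  3
0  3  3  3
2  1  2  3
1  1  0  1
17) 0  1  3  2
2  1  2  2
1  1  3  3
0  3  3  3
2  1  2  3
1  1  0  2
18) 0  1  3  2
2  1  2  2
1  1  3  3
0  3  3  3
2  1  2  3
1  1  0  3
19) 0  1  3  2
2  1  3  3
1  3  1  1
1  0  3  2
2  3  0  2
1  1  2  1

2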